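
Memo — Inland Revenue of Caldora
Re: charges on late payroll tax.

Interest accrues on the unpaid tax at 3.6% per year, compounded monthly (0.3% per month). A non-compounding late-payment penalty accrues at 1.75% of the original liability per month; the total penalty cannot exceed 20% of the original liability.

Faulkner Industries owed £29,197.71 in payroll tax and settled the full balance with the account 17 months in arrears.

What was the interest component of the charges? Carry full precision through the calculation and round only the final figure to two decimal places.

Interest: £29,197.71 × ((1 + 0.003)^17 − 1) = £29,197.71 × 0.0522426… = £1,525.3629…

£1,525.36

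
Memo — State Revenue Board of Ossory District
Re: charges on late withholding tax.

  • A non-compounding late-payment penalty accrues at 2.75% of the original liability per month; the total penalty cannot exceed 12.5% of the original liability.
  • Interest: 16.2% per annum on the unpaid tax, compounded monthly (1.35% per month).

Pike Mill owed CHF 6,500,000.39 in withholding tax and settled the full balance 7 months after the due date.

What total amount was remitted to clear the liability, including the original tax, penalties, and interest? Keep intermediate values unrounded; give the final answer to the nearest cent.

CHF 7,952,194.96

Penalty (uncapped): 7 × 2.75% × CHF 6,500,000.39 = CHF 1,251,250.08…; cap = 12.5% × CHF 6,500,000.39 = CHF 812,500.05… → penalty = CHF 812,500.05…
Interest: CHF 6,500,000.39 × ((1 + 0.0135)^7 − 1) = CHF 6,500,000.39 × 0.0984145… = CHF 639,694.5166…
Total = CHF 6,500,000.39 + CHF 812,500.0488… + CHF 639,694.5166… = CHF 7,952,194.96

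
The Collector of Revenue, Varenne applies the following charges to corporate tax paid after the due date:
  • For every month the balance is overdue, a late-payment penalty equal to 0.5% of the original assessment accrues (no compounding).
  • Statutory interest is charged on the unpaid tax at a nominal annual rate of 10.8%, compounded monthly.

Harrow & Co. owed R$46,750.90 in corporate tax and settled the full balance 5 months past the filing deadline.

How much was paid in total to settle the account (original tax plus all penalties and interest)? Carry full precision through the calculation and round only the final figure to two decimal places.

R$50,061.67

Late-payment penalty = 0.5% × R$46,750.90 × 5 mo = R$1,168.77…
Interest (10.8%/yr ÷ 12 = 0.9%/month): R$46,750.90 × ((1 + 0.009)^5 − 1) = R$2,142.0011…
Total = R$46,750.90 + R$1,168.7725 + R$2,142.0011… = R$50,061.67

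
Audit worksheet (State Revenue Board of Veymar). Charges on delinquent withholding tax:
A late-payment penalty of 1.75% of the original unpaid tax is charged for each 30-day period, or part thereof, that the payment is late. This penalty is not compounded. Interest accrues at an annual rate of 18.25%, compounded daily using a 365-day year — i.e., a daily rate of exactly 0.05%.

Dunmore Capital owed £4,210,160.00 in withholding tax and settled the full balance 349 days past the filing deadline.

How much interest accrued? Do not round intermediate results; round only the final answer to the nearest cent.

Interest: £4,210,160.00 × ((1 + 0.0005)^349 − 1) = £4,210,160.00 × 0.19059882… = £802,451.5225…

£802,451.52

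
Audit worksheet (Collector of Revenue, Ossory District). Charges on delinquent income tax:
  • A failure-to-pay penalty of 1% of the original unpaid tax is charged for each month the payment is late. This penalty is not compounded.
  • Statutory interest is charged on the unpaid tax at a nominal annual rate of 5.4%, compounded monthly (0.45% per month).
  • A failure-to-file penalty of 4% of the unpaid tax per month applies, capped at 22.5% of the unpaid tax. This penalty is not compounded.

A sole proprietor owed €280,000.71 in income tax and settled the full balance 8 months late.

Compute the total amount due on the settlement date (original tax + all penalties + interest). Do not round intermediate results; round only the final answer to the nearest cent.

Failure-to-file: 8 × 4% × €280,000.71 = €89,600.23…, capped at 22.5% × €280,000.71 = €63,000.16…
Failure-to-pay penalty = 1% × €280,000.71 × 8 mo = €22,400.06…
Interest: €280,000.71 × ((1 + 0.0045)^8 − 1) = €280,000.71 × 0.0365721… = €10,240.2229…
Total = €280,000.71 + €85,400.2166… + €10,240.2229… = €375,641.15

€375,641.15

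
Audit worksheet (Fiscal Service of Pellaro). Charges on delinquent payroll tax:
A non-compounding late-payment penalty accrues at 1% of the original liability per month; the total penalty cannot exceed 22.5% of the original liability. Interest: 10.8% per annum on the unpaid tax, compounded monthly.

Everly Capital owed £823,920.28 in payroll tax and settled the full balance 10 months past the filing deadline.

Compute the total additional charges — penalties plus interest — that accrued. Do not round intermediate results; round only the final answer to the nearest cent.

£159,621.27

Penalty: 10 × 1% × £823,920.28 = £82,392.03… (below the 22.5% cap of £185,382.06…)
Interest (10.8%/yr ÷ 12 = 0.9%/month): £823,920.28 × ((1 + 0.009)^10 − 1) = £77,229.2387…
Penalties + interest = £82,392.0280 + £77,229.2387… = £159,621.27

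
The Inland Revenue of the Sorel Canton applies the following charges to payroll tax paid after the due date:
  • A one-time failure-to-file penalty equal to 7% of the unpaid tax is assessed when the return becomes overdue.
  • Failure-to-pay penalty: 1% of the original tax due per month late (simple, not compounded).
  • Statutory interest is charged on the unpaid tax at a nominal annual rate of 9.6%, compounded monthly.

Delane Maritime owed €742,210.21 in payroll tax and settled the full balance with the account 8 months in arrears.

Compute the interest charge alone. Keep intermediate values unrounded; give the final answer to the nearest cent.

€48,852.99

Interest (9.6%/yr ÷ 12 = 0.8%/month): €742,210.21 × ((1 + 0.008)^8 − 1) = €48,852.9890…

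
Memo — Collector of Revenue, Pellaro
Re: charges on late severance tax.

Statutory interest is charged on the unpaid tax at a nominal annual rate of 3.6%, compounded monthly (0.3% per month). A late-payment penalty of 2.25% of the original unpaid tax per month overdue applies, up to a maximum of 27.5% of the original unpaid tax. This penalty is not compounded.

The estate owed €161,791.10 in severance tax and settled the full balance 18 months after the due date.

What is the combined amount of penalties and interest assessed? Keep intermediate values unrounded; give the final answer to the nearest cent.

Penalty (uncapped): 18 × 2.25% × €161,791.10 = €65,525.40…; cap = 27.5% × €161,791.10 = €44,492.55… → penalty = €44,492.55…
Interest: €161,791.10 × ((1 + 0.003)^18 − 1) = €161,791.10 × 0.0553993… = €8,963.1108…
Penalties + interest = €44,492.5525 + €8,963.1108… = €53,455.66

€53,455.66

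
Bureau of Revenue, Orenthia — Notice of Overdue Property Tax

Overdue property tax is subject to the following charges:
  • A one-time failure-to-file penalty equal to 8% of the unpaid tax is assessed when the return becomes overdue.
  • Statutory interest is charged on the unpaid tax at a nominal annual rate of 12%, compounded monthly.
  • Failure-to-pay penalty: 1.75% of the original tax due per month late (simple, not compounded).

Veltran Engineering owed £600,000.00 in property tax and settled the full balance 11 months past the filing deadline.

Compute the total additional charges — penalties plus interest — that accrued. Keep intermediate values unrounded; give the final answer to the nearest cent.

£232,901.01

Failure-to-file penalty: 8% × £600,000.00 = £48,000.00
Failure-to-pay penalty = 1.75% × £600,000.00 × 11 mo = £115,500.00
Interest (12%/yr ÷ 12 = 1%/month): £600,000.00 × ((1 + 0.01)^11 − 1) = £69,401.0080…
Penalties + interest = £163,500.0000 + £69,401.0080… = £232,901.01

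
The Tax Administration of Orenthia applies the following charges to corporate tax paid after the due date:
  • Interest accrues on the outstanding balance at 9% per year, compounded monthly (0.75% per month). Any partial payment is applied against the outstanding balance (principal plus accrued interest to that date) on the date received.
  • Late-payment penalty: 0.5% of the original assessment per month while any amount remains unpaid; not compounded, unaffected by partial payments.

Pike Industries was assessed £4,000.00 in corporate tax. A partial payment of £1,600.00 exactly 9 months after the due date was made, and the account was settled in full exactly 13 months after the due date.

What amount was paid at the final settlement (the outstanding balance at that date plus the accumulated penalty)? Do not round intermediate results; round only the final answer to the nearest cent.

£3,019.50

Balance at month 9: £4,000.0000 × (1 + 0.0075)^9 = £4,278.2434…
After £1,600.00 payment: £4,278.2434… − £1,600.00 = £2,678.2434…
Balance at month 13: £2,678.2434… × (1 + 0.0075)^4 = £2,759.4991…
Penalty: 13 × 0.5% × £4,000.00 = £260.00
Final settlement = outstanding balance + penalty = £2,759.4991… + £260.00 = £3,019.50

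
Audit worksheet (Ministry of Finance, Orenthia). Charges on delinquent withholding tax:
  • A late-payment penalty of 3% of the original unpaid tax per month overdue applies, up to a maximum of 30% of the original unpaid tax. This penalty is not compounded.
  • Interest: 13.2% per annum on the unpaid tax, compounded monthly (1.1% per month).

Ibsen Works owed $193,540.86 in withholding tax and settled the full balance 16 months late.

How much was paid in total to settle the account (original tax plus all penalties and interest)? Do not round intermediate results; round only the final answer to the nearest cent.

Penalty (uncapped): 16 × 3% × $193,540.86 = $92,899.61…; cap = 30% × $193,540.86 = $58,062.26… → penalty = $58,062.26…
Interest: $193,540.86 × ((1 + 0.011)^16 − 1) = $193,540.86 × 0.1912927… = $37,022.9584…
Total = $193,540.86 + $58,062.2580 + $37,022.9584… = $288,626.08

$288,626.08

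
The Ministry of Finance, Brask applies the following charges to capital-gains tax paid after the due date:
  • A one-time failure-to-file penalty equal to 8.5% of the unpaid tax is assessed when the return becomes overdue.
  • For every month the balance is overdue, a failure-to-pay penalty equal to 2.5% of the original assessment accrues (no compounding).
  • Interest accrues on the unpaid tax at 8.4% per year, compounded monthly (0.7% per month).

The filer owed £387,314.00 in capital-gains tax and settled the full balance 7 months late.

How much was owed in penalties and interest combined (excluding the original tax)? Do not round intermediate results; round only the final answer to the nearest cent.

£120,083.25

Failure-to-file penalty: 8.5% × £387,314.00 = £32,921.69
Failure-to-pay penalty: 7 × 2.5% × £387,314.00 = £67,779.95
Interest: £387,314.00 × ((1 + 0.007)^7 − 1) = £387,314.00 × 0.0500411… = £19,381.6145…
Penalties + interest = £100,701.6400 + £19,381.6145… = £120,083.25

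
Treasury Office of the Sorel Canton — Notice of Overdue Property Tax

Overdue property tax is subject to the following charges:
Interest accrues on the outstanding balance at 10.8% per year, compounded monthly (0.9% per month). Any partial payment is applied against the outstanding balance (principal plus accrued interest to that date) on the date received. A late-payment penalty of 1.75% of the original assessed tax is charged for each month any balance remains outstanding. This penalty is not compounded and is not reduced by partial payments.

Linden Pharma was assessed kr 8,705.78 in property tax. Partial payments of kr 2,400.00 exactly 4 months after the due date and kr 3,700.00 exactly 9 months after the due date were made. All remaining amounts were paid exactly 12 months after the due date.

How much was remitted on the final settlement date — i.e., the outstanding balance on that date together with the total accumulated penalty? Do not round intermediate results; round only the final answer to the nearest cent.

kr 5,143.04

Balance at month 4: kr 8,705.7800 × (1 + 0.009)^4 = kr 9,023.4445…
After kr 2,400.00 payment: kr 9,023.4445… − kr 2,400.00 = kr 6,623.4445…
Balance at month 9: kr 6,623.4445… × (1 + 0.009)^5 = kr 6,926.9130…
After kr 3,700.00 payment: kr 6,926.9130… − kr 3,700.00 = kr 3,226.9130…
Balance at month 12: kr 3,226.9130… × (1 + 0.009)^3 = kr 3,314.8262…
Penalty: 12 × 1.75% × kr 8,705.78 = kr 1,828.21…
Final settlement = outstanding balance + penalty = kr 3,314.8262… + kr 1,828.21… = kr 5,143.04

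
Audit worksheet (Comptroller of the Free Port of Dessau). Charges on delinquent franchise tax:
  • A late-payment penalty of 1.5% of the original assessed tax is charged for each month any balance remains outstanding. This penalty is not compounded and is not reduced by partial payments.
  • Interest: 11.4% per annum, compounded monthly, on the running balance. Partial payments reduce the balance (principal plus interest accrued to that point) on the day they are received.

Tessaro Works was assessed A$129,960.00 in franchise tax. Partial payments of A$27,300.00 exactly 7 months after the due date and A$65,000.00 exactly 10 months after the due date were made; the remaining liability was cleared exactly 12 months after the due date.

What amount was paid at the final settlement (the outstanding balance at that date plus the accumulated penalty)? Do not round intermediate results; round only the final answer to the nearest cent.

A$74,104.90

Monthly rate = 11.4% ÷ 12 = 0.95%
Balance at month 7: A$129,960.0000 × (1 + 0.0095)^7 = A$138,852.5838…
After A$27,300.00 payment: A$138,852.5838… − A$27,300.00 = A$111,552.5838…
Balance at month 10: A$111,552.5838… × (1 + 0.0095)^3 = A$114,762.1309…
After A$65,000.00 payment: A$114,762.1309… − A$65,000.00 = A$49,762.1309…
Balance at month 12: A$49,762.1309… × (1 + 0.0095)^2 = A$50,712.1025…
Penalty: 12 × 1.5% × A$129,960.00 = A$23,392.80
Final settlement = outstanding balance + penalty = A$50,712.1025… + A$23,392.80 = A$74,104.90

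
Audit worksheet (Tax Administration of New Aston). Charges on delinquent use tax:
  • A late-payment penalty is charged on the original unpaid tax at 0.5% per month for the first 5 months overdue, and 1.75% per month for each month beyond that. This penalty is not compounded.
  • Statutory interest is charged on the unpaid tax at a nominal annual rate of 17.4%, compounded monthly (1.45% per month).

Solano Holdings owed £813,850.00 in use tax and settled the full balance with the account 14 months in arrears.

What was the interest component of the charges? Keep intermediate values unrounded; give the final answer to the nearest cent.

Interest: £813,850.00 × ((1 + 0.0145)^14 − 1) = £813,850.00 × 0.2232880… = £181,722.9472…

£181,722.95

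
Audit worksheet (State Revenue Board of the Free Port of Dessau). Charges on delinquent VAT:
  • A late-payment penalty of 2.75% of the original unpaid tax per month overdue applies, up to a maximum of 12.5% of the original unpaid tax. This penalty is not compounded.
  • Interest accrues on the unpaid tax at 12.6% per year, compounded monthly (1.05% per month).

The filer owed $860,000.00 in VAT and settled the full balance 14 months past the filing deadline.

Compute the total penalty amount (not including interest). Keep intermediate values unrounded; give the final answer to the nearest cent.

$107,500.00

Penalty (uncapped): 14 × 2.75% × $860,000.00 = $331,100.00; cap = 12.5% × $860,000.00 = $107,500.00 → penalty = $107,500.00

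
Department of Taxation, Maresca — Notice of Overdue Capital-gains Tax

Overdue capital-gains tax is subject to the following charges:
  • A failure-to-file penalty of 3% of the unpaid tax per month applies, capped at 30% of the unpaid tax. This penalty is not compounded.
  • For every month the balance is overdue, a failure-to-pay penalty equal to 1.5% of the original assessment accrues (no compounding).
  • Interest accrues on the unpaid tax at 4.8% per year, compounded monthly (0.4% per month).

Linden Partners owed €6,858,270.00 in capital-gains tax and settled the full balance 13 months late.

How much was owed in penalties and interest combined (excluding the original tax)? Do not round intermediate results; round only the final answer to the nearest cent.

Failure-to-file: 13 × 3% × €6,858,270.00 = €2,674,725.30, capped at 30% × €6,858,270.00 = €2,057,481.00
Failure-to-pay penalty: 13 × 1.5% × €6,858,270.00 = €1,337,362.65
Interest: €6,858,270.00 × ((1 + 0.004)^13 − 1) = €6,858,270.00 × 0.0532665… = €365,315.9592…
Penalties + interest = €3,394,843.6500 + €365,315.9592… = €3,760,159.61

€3,760,159.61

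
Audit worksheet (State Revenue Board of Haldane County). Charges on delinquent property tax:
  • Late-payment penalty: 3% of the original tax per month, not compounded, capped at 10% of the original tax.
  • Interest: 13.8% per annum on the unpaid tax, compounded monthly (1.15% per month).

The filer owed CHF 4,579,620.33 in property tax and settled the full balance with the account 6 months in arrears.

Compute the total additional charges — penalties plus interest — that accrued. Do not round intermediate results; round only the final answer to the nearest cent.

CHF 783,181.17

Penalty (uncapped): 6 × 3% × CHF 4,579,620.33 = CHF 824,331.66…; cap = 10% × CHF 4,579,620.33 = CHF 457,962.03… → penalty = CHF 457,962.03…
Interest: CHF 4,579,620.33 × ((1 + 0.0115)^6 − 1) = CHF 4,579,620.33 × 0.0710144… = CHF 325,219.1322…
Penalties + interest = CHF 457,962.0330 + CHF 325,219.1322… = CHF 783,181.17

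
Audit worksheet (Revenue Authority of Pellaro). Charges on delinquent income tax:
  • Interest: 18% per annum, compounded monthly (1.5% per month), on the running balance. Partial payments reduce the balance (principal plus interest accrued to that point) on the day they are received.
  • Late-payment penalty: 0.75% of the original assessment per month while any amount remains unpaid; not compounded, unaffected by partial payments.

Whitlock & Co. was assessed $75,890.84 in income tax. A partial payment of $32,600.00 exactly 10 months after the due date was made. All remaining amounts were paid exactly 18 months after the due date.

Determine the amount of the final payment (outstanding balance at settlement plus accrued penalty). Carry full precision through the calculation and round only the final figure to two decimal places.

Balance at month 10: $75,890.8400 × (1 + 0.015)^10 = $88,074.4181…
After $32,600.00 payment: $88,074.4181… − $32,600.00 = $55,474.4181…
Balance at month 18: $55,474.4181… × (1 + 0.015)^8 = $62,491.5207…
Penalty: 18 × 0.75% × $75,890.84 = $10,245.26…
Final settlement = outstanding balance + penalty = $62,491.5207… + $10,245.26… = $72,736.78

$72,736.78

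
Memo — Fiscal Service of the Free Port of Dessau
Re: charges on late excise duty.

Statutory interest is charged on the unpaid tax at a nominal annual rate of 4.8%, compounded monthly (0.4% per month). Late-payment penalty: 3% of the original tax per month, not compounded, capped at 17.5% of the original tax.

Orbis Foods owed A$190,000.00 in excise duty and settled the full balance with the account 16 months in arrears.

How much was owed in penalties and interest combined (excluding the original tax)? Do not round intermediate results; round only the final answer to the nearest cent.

Penalty (uncapped): 16 × 3% × A$190,000.00 = A$91,200.00; cap = 17.5% × A$190,000.00 = A$33,250.00 → penalty = A$33,250.00
Interest: A$190,000.00 × ((1 + 0.004)^16 − 1) = A$190,000.00 × 0.0659563… = A$12,531.6990…
Penalties + interest = A$33,250.0000 + A$12,531.6990… = A$45,781.70

A$45,781.70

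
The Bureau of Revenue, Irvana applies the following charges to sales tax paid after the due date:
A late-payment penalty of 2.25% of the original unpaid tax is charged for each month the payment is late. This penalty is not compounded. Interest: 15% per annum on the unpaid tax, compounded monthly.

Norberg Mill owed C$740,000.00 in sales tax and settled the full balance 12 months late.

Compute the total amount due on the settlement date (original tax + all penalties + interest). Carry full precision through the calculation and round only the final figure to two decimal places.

Late-payment penalty: 12 × 2.25% × C$740,000.00 = C$199,800.00
Interest (15%/yr ÷ 12 = 1.25%/month): C$740,000.00 × ((1 + 0.0125)^12 − 1) = C$118,958.3431…
Total = C$740,000.00 + C$199,800.0000 + C$118,958.3431… = C$1,058,758.34

C$1,058,758.34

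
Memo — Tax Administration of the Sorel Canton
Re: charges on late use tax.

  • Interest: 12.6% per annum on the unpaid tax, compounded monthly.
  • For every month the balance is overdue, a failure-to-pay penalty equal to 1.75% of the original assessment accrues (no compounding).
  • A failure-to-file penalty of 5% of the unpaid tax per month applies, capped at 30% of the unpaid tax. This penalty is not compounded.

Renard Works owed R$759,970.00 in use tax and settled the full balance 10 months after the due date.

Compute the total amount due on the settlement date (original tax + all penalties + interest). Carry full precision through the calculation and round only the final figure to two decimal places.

Failure-to-file: 10 × 5% × R$759,970.00 = R$379,985.00, capped at 30% × R$759,970.00 = R$227,991.00
Failure-to-pay penalty: 10 × 1.75% × R$759,970.00 = R$132,994.75
Interest (12.6%/yr ÷ 12 = 1.05%/month): R$759,970.00 × ((1 + 0.0105)^10 − 1) = R$83,674.7869…
Total = R$759,970.00 + R$360,985.7500 + R$83,674.7869… = R$1,204,630.54

R$1,204,630.54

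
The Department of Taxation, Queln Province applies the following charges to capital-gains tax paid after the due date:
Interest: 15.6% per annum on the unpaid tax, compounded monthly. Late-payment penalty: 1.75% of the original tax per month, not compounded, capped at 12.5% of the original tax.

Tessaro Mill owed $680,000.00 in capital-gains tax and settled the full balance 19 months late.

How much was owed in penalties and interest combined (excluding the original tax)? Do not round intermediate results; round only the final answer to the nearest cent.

Penalty (uncapped): 19 × 1.75% × $680,000.00 = $226,100.00; cap = 12.5% × $680,000.00 = $85,000.00 → penalty = $85,000.00
Interest (15.6%/yr ÷ 12 = 1.3%/month): $680,000.00 × ((1 + 0.013)^19 − 1) = $189,137.2720…
Penalties + interest = $85,000.0000 + $189,137.2720… = $274,137.27

$274,137.27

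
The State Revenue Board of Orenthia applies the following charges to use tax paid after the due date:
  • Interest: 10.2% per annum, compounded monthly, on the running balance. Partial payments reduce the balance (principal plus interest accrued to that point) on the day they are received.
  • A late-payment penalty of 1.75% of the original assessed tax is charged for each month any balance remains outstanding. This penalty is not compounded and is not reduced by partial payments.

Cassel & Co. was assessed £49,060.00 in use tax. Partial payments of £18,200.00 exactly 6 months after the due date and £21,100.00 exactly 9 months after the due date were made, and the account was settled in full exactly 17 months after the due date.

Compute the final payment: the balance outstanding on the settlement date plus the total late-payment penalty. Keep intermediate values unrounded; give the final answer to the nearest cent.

£28,693.58

Monthly rate = 10.2% ÷ 12 = 0.85%
Balance at month 6: £49,060.0000 × (1 + 0.0085)^6 = £51,615.8352…
After £18,200.00 payment: £51,615.8352… − £18,200.00 = £33,415.8352…
Balance at month 9: £33,415.8352… × (1 + 0.0085)^3 = £34,275.2024…
After £21,100.00 payment: £34,275.2024… − £21,100.00 = £13,175.2024…
Balance at month 17: £13,175.2024… × (1 + 0.0085)^8 = £14,098.2276…
Penalty: 17 × 1.75% × £49,060.00 = £14,595.35
Final settlement = outstanding balance + penalty = £14,098.2276… + £14,595.35 = £28,693.58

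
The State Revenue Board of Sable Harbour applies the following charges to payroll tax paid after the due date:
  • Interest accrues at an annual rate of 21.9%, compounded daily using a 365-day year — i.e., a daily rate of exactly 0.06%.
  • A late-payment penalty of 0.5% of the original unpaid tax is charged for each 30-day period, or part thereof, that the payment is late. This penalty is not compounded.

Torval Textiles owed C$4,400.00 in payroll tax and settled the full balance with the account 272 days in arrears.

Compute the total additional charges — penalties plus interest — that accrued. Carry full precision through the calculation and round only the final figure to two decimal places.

Penalty periods: ⌈272/30⌉ = 10; penalty = 10 × 0.5% × C$4,400.00 = C$220.00
Interest: C$4,400.00 × ((1 + 0.0006)^272 − 1) = C$4,400.00 × 0.17721451… = C$779.7438…
Penalties + interest = C$220.0000 + C$779.7438… = C$999.74

C$999.74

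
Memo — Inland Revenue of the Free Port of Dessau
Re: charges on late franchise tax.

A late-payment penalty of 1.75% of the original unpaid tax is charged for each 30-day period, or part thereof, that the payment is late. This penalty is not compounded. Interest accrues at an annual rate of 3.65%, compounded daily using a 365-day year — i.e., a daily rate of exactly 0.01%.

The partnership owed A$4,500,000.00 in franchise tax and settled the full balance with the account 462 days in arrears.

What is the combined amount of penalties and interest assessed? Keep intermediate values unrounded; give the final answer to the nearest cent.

A$1,472,766.42

Penalty periods: ⌈462/30⌉ = 16; penalty = 16 × 1.75% × A$4,500,000.00 = A$1,260,000.00
Interest: A$4,500,000.00 × ((1 + 0.0001)^462 − 1) = A$4,500,000.00 × 0.04728143… = A$212,766.4247…
Penalties + interest = A$1,260,000.0000 + A$212,766.4247… = A$1,472,766.42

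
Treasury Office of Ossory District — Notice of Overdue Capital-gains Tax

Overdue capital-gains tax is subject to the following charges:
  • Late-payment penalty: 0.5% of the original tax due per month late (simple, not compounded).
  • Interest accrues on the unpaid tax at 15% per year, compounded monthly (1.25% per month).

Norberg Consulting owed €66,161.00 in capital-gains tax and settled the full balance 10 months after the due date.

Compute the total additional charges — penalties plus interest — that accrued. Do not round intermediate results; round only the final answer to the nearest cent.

Late-payment penalty = 0.5% × €66,161.00 × 10 mo = €3,308.05
Interest: €66,161.00 × ((1 + 0.0125)^10 − 1) = €66,161.00 × 0.1322708… = €8,751.1704…
Penalties + interest = €3,308.0500 + €8,751.1704… = €12,059.22

€12,059.22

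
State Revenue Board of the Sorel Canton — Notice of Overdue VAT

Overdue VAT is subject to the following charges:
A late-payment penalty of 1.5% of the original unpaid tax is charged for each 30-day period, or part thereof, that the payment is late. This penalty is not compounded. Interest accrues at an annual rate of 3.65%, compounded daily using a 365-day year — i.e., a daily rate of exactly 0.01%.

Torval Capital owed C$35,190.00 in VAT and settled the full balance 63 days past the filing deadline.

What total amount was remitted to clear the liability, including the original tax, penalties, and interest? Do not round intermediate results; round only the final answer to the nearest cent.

Penalty periods: ⌈63/30⌉ = 3; penalty = 3 × 1.5% × C$35,190.00 = C$1,583.55
Interest: C$35,190.00 × ((1 + 0.0001)^63 − 1) = C$35,190.00 × 0.00631957… = C$222.3857…
Total = C$35,190.00 + C$1,583.5500 + C$222.3857… = C$36,995.94

C$36,995.94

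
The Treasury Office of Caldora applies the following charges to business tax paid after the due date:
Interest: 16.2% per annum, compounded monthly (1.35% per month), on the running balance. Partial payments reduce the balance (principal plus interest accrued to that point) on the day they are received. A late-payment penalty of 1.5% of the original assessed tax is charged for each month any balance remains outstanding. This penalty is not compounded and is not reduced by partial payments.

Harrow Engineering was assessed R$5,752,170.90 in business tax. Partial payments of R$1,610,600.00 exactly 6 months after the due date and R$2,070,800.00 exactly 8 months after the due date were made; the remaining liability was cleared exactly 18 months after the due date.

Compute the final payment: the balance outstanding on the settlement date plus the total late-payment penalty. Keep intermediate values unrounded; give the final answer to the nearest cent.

Balance at month 6: R$5,752,170.9000 × (1 + 0.0135)^6 = R$6,234,107.6714…
After R$1,610,600.00 payment: R$6,234,107.6714… − R$1,610,600.00 = R$4,623,507.6714…
Balance at month 8: R$4,623,507.6714… × (1 + 0.0135)^2 = R$4,749,185.0128…
After R$2,070,800.00 payment: R$4,749,185.0128… − R$2,070,800.00 = R$2,678,385.0128…
Balance at month 18: R$2,678,385.0128… × (1 + 0.0135)^10 = R$3,062,742.8627…
Penalty: 18 × 1.5% × R$5,752,170.90 = R$1,553,086.14…
Final settlement = outstanding balance + penalty = R$3,062,742.8627… + R$1,553,086.14… = R$4,615,829.01

R$4,615,829.01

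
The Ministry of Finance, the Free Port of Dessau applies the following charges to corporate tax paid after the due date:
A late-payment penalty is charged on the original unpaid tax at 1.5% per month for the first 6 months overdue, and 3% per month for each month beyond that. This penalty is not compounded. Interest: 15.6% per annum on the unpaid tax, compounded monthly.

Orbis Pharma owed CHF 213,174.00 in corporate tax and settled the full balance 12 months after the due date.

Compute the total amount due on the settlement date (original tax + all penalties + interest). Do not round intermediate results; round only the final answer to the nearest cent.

Penalty, months 1–6: 6 × 1.5% × CHF 213,174.00 = CHF 19,185.66
Penalty, months 7–12: 6 × 3% × CHF 213,174.00 = CHF 38,371.32
Interest (15.6%/yr ÷ 12 = 1.3%/month): CHF 213,174.00 × ((1 + 0.013)^12 − 1) = CHF 35,738.9998…
Total = CHF 213,174.00 + CHF 57,556.9800 + CHF 35,738.9998… = CHF 306,469.98

CHF 306,469.98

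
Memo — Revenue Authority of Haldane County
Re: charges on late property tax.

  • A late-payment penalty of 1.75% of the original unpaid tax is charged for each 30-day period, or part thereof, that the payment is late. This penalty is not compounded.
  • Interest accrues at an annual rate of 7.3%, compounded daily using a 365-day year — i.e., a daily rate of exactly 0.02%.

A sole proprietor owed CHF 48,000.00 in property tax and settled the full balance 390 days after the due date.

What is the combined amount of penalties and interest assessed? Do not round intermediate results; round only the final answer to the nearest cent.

CHF 14,813.48

Penalty periods: ⌈390/30⌉ = 13; penalty = 13 × 1.75% × CHF 48,000.00 = CHF 10,920.00
Interest: CHF 48,000.00 × ((1 + 0.0002)^390 − 1) = CHF 48,000.00 × 0.08111423… = CHF 3,893.4829…
Penalties + interest = CHF 10,920.0000 + CHF 3,893.4829… = CHF 14,813.48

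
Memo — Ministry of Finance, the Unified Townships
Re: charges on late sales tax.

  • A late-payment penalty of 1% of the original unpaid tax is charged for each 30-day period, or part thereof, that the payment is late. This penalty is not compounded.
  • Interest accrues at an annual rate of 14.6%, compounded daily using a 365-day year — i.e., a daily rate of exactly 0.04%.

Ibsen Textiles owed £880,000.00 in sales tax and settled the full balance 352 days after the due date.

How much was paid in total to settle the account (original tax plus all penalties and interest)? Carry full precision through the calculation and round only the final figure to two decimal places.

Penalty periods: ⌈352/30⌉ = 12; penalty = 12 × 1% × £880,000.00 = £105,600.00
Interest: £880,000.00 × ((1 + 0.0004)^352 − 1) = £880,000.00 × 0.15116198… = £133,022.5402…
Total = £880,000.00 + £105,600.0000 + £133,022.5402… = £1,118,622.54

£1,118,622.54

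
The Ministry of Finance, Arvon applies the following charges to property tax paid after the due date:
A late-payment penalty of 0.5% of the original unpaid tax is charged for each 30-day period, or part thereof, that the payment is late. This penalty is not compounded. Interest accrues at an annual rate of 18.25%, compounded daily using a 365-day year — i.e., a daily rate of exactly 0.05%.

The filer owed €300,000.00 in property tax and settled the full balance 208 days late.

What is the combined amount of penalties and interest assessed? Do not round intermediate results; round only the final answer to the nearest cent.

€43,371.48

Penalty periods: ⌈208/30⌉ = 7; penalty = 7 × 0.5% × €300,000.00 = €10,500.00
Interest: €300,000.00 × ((1 + 0.0005)^208 − 1) = €300,000.00 × 0.10957162… = €32,871.4846…
Penalties + interest = €10,500.0000 + €32,871.4846… = €43,371.48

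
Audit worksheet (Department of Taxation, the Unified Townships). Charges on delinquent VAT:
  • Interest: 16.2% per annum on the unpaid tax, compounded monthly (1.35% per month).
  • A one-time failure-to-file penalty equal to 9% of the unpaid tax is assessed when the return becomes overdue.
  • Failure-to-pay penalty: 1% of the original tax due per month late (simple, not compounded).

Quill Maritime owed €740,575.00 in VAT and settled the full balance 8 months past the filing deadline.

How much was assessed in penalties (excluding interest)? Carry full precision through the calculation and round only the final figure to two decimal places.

€125,897.75

Failure-to-file penalty: 9% × €740,575.00 = €66,651.75
Failure-to-pay penalty: 8 × 1% × €740,575.00 = €59,246.00
Total penalty = €66,651.75 + €59,246.00 = €125,897.75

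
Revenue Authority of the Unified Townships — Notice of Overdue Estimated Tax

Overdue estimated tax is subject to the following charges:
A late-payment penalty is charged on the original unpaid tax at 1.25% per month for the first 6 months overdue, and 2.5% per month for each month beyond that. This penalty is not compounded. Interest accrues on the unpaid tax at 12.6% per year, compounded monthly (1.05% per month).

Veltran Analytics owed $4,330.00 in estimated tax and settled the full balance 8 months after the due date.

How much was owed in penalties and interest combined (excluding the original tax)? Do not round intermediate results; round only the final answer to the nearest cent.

$918.62

Penalty, months 1–6: 6 × 1.25% × $4,330.00 = $324.75
Penalty, months 7–8: 2 × 2.5% × $4,330.00 = $216.50
Interest: $4,330.00 × ((1 + 0.0105)^8 − 1) = $4,330.00 × 0.0871527… = $377.3711…
Penalties + interest = $541.2500 + $377.3711… = $918.62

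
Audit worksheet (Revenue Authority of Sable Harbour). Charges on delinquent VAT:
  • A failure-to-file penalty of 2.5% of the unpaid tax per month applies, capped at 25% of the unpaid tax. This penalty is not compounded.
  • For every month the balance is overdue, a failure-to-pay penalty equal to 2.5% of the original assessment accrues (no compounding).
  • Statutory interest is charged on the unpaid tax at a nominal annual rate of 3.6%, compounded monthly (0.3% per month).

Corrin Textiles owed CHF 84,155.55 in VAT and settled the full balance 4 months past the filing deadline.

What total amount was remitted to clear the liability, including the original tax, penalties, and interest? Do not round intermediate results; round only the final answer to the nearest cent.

Failure-to-file: 4 × 2.5% × CHF 84,155.55 = CHF 8,415.56… (under the 25% cap)
Failure-to-pay penalty: 4 × 2.5% × CHF 84,155.55 = CHF 8,415.56…
Interest: CHF 84,155.55 × ((1 + 0.003)^4 − 1) = CHF 84,155.55 × 0.0120541… = CHF 1,014.4201…
Total = CHF 84,155.55 + CHF 16,831.1100 + CHF 1,014.4201… = CHF 102,001.08

CHF 102,001.08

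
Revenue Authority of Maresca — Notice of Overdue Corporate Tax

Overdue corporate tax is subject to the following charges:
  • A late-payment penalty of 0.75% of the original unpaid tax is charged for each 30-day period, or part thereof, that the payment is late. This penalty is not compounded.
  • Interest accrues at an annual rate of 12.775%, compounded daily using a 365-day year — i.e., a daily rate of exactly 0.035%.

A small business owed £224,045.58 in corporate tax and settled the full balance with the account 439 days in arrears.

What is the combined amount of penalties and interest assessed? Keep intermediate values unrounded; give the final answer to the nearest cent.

Penalty periods: ⌈439/30⌉ = 15; penalty = 15 × 0.75% × £224,045.58 = £25,205.13…
Interest: £224,045.58 × ((1 + 0.00035)^439 − 1) = £224,045.58 × 0.16605134… = £37,203.0687…
Penalties + interest = £25,205.1278… + £37,203.0687… = £62,408.20

£62,408.20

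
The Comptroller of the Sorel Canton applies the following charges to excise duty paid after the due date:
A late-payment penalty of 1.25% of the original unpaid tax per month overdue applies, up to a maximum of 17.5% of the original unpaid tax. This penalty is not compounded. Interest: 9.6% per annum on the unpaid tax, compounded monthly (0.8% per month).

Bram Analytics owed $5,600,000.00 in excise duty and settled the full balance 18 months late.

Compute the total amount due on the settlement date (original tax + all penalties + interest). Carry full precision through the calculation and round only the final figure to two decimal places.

$7,443,646.62

Penalty (uncapped): 18 × 1.25% × $5,600,000.00 = $1,260,000.00; cap = 17.5% × $5,600,000.00 = $980,000.00 → penalty = $980,000.00
Interest: $5,600,000.00 × ((1 + 0.008)^18 − 1) = $5,600,000.00 × 0.1542226… = $863,646.6241…
Total = $5,600,000.00 + $980,000.0000 + $863,646.6241… = $7,443,646.62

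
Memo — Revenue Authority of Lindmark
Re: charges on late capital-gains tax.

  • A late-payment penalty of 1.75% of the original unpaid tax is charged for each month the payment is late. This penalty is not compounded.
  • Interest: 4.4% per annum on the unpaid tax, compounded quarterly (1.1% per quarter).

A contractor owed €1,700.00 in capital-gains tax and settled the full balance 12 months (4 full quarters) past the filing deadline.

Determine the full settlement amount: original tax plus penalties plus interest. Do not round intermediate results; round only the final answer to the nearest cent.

€2,133.04

Late-payment penalty: 12 × 1.75% × €1,700.00 = €357.00
Interest: €1,700.00 × ((1 + 0.011)^4 − 1) = €1,700.00 × 0.0447313… = €76.0433…
Total = €1,700.00 + €357.0000 + €76.0433… = €2,133.04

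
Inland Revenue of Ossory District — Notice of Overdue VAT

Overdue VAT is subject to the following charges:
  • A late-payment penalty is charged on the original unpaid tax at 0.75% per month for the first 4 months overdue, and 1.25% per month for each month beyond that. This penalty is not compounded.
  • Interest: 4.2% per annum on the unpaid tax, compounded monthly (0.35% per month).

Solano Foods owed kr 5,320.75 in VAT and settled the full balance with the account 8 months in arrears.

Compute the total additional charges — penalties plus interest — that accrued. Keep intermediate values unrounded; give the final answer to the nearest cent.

kr 576.48

Penalty, months 1–4: 4 × 0.75% × kr 5,320.75 = kr 159.62…
Penalty, months 5–8: 4 × 1.25% × kr 5,320.75 = kr 266.04…
Interest: kr 5,320.75 × ((1 + 0.0035)^8 − 1) = kr 5,320.75 × 0.0283454… = kr 150.8188…
Penalties + interest = kr 425.6600 + kr 150.8188… = kr 576.48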